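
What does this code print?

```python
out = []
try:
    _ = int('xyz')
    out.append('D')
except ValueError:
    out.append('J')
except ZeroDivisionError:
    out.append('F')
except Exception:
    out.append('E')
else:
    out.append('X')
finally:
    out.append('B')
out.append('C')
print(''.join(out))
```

Execution trace: 'J' (except ValueError) → 'B' (finally) → 'C' (after the try/except). Output: JBC

Answer: JBC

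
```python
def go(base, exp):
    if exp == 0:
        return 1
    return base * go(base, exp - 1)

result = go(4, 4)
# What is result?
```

go(4, 4) = 4 * 4 * 4 * 4 = 256

Answer: 256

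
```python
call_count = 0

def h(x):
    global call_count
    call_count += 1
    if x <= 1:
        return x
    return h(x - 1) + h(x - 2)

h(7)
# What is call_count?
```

Calls(x) = 1 + Calls(x-1) + Calls(x-2); Calls(0)=Calls(1)=1. For x=7 this gives 41.

Answer: 41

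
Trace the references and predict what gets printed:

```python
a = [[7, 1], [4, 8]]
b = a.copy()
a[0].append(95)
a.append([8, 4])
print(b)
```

Key concept: shallow copy with nested lists.
Step by step:
`a = [[7, 1], [4, 8]]` → a = [[7, 1], [4, 8]]
`b = a.copy()` → b = [[7, 1], [4, 8]]
`a[0].append(95)` → a = [[7, 1, 95], [4, 8]]; b = [[7, 1, 95], [4, 8]]
`a.append([8, 4])` → a = [[7, 1, 95], [4, 8], [8, 4]]
`print(b)` → prints [[7, 1, 95], [4, 8]]

Answer: [[7, 1, 95], [4, 8]]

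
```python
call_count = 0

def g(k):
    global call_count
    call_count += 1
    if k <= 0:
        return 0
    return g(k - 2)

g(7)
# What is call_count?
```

Linear recursion stepping by 2: 5 calls from k=7 down to ≤0.

Answer: 5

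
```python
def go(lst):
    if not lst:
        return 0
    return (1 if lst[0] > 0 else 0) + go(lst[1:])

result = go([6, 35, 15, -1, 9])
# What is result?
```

Count of positive elements in [6, 35, 15, -1, 9] = 4

Answer: 4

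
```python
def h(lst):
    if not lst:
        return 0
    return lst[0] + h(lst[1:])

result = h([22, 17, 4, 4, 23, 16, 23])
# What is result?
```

22 + 17 + 4 + 4 + 23 + 16 + 23 + 0 = 109

Answer: 109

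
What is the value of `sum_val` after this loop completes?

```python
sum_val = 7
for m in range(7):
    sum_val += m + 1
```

Start at 7, add 1 to 7 = 35
`sum_val` takes the values: 7 → 8 → 10 → 13 → 17 → 22 → 28 → 35

Answer: 35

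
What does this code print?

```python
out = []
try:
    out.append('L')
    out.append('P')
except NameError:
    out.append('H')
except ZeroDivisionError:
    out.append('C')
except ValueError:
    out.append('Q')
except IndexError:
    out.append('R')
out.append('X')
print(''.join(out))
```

Execution trace: 'L' (try body) → 'P' (try body, no exception) → 'X' (after the try/except). Output: LPX

Answer: LPX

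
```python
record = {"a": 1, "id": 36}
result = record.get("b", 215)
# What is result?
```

Trace:
`record = {"a": 1, "id": 36}` → record = {'a': 1, 'id': 36}
`result = record.get("b", 215)` → result = 215
So result = 215

Answer: 215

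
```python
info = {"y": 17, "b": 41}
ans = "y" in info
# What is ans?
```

Trace:
`info = {"y": 17, "b": 41}` → info = {'y': 17, 'b': 41}
`ans = "y" in info` → ans = True
So ans = True

Answer: True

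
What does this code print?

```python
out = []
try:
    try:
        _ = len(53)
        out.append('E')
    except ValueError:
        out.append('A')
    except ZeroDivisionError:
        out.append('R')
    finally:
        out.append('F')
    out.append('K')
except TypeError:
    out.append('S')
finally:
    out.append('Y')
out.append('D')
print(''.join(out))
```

Execution trace: 'F' (inner finally) → 'S' (except TypeError) → 'Y' (finally) → 'D' (after the try/except). Output: FSYD

Answer: FSYD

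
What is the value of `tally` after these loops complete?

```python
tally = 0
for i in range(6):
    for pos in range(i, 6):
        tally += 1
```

Upper triangle: 6 + 5 + ... + 1
`tally` takes the values: 0 → 1 → 2 → 3 → 4 → 5 → 6 → 7 → 8 → 9 → 10 → 11 → 12 → 13 → 14 → 15 → 16 → 17 → 18 → 19 → 20 → 21

Answer: 21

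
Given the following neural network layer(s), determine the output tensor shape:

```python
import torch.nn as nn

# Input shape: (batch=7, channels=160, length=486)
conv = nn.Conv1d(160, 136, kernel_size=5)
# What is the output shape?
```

Input: (7, 160, 486) -> Output: (7, 136, 482)

Answer: (7, 136, 482)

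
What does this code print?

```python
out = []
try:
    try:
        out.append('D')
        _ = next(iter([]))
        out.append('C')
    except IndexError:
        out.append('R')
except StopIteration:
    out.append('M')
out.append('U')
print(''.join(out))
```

Execution trace: 'D' (try body) → 'M' (outer except StopIteration) → 'U' (after the try/except). Output: DMU

Answer: DMU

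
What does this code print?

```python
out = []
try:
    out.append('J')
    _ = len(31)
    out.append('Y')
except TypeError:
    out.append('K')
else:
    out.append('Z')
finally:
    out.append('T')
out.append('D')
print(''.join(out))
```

Execution trace: 'J' (try body) → 'K' (except TypeError) → 'T' (finally) → 'D' (after the try/except). Output: JKTD

Answer: JKTD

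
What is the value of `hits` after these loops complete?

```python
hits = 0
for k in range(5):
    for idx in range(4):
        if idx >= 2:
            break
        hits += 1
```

Inner breaks at 2, outer runs 5 times
`hits` takes the values: 0 → 1 → 2 → 3 → 4 → 5 → 6 → 7 → 8 → 9 → 10

Answer: 10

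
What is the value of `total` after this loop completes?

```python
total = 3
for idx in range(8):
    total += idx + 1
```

Start at 3, add 1 to 8 = 39
`total` takes the values: 3 → 4 → 6 → 9 → 13 → 18 → 24 → 31 → 39

Answer: 39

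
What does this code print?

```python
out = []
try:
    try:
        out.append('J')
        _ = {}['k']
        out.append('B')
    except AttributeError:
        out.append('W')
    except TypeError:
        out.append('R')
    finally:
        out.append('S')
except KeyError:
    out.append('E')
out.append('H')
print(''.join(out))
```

Execution trace: 'J' (inner try body) → 'S' (inner finally) → 'E' (outer except KeyError) → 'H' (after the try/except). Output: JSEH

Answer: JSEH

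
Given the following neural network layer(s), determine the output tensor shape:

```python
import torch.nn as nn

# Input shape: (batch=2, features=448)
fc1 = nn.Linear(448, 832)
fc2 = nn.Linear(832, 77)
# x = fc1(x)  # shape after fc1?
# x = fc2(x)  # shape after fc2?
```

Input: (2, 448) -> after fc1: (2, 832) -> Output: (2, 77)

Answer: (2, 77)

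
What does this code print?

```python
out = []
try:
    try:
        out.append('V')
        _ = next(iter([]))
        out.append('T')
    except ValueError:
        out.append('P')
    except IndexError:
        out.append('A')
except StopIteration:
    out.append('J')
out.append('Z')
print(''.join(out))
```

Execution trace: 'V' (try body) → 'J' (outer except StopIteration) → 'Z' (after the try/except). Output: VJZ

Answer: VJZ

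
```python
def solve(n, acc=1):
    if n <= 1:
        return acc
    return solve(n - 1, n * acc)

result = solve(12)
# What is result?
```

Accumulator trace (n, acc): (12, 1) -> (11, 12) -> (10, 132) -> (9, 1320) -> (8, 11880) -> (7, 95040) -> (6, 665280) -> (5, 3991680) -> (4, 19958400) -> (3, 79833600) -> (2, 239500800) -> (1, 479001600) -> return 479001600

Answer: 479001600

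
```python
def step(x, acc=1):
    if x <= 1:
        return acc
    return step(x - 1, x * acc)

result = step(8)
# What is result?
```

Accumulator trace (n, acc): (8, 1) -> (7, 8) -> (6, 56) -> (5, 336) -> (4, 1680) -> (3, 6720) -> (2, 20160) -> (1, 40320) -> return 40320

Answer: 40320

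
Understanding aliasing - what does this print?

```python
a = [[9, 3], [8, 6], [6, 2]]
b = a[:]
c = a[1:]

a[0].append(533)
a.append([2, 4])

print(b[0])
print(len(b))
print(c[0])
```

Key concept: slice with nested mutation.
Step by step:
`a = [[9, 3], [8, 6], [6, 2]]` → a = [[9, 3], [8, 6], [6, 2]]
`b = a[:]` → b = [[9, 3], [8, 6], [6, 2]]
`c = a[1:]` → c = [[8, 6], [6, 2]]
`a[0].append(533)` → a = [[9, 3, 533], [8, 6], [6, 2]]; b = [[9, 3, 533], [8, 6], [6, 2]]
`a.append([2, 4])` → a = [[9, 3, 533], [8, 6], [6, 2], [2, 4]]
`print(b[0])` → prints [9, 3, 533]
`print(len(b))` → prints 3
`print(c[0])` → prints [8, 6]

Answer:
[9, 3, 533]
3
[8, 6]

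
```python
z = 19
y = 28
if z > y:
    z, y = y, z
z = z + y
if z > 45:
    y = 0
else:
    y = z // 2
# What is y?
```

Trace:
`z = 19` → z = 19
`y = 28` → y = 28
`if z > y: ...` → z > y is False → no variable changes
`z = z + y` → z = 47
`if z > 45: ...` → z > 45 is True → y = 0
So y = 0

Answer: 0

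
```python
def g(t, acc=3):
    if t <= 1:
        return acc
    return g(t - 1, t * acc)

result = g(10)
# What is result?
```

Accumulator trace (n, acc): (10, 3) -> (9, 30) -> (8, 270) -> (7, 2160) -> (6, 15120) -> (5, 90720) -> (4, 453600) -> (3, 1814400) -> (2, 5443200) -> (1, 10886400) -> return 10886400

Answer: 10886400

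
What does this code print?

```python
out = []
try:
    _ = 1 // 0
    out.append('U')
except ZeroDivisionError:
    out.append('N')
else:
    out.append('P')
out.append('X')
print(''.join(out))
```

Execution trace: 'N' (except ZeroDivisionError) → 'X' (after the try/except). Output: NX

Answer: NX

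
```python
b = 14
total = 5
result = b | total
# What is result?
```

Trace:
`b = 14` → b = 14
`total = 5` → total = 5
`result = b | total` → result = 15
So result = 15

Answer: 15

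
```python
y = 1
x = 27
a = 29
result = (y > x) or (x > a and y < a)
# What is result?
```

Trace:
`y = 1` → y = 1
`x = 27` → x = 27
`a = 29` → a = 29
`result = (y > x) or (x > a and y < a)` → result = False
So result = False

Answer: False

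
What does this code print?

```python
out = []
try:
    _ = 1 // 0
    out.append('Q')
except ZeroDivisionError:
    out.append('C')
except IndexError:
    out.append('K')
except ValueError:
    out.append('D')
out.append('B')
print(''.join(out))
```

Execution trace: 'C' (except ZeroDivisionError) → 'B' (after the try/except). Output: CB

Answer: CB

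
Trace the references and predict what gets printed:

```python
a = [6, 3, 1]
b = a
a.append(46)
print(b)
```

Key concept: basic list aliasing.
Step by step:
`a = [6, 3, 1]` → a = [6, 3, 1]
`b = a` → b = [6, 3, 1] (same object as a)
`a.append(46)` → a = [6, 3, 1, 46] (same object as b); b = [6, 3, 1, 46] (same object as a)
`print(b)` → prints [6, 3, 1, 46]

Answer: [6, 3, 1, 46]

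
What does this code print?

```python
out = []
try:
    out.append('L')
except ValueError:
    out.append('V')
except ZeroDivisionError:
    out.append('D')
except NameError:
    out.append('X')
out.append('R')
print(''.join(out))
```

Execution trace: 'L' (try body, no exception) → 'R' (after the try/except). Output: LR

Answer: LR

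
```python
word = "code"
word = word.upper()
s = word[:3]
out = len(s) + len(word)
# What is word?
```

Trace:
`word = "code"` → word = 'code'
`word = word.upper()` → word = 'CODE'
`s = word[:3]` → s = 'COD'
`out = len(s) + len(word)` → out = 7
So word = 'CODE'

Answer: 'CODE'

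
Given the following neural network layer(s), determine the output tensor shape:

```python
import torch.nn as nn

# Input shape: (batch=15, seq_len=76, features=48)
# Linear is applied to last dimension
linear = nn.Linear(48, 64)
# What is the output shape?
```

Input: (15, 76, 48) -> Output: (15, 76, 64)

Answer: (15, 76, 64)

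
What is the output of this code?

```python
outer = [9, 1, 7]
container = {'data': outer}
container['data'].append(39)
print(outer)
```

Key concept: dict holds reference to list.
Step by step:
`outer = [9, 1, 7]` → outer = [9, 1, 7]
`container = {'data': outer}` → container = {'data': [9, 1, 7]}
`container['data'].append(39)` → outer = [9, 1, 7, 39]; container = {'data': [9, 1, 7, 39]}
`print(outer)` → prints [9, 1, 7, 39]

Answer: [9, 1, 7, 39]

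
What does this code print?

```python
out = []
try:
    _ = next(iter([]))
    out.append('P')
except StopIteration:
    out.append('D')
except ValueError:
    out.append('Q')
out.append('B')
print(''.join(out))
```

Execution trace: 'D' (except StopIteration) → 'B' (after the try/except). Output: DB

Answer: DB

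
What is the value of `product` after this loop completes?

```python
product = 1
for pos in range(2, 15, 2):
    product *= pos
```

Product of even numbers 2 to 14
`product` takes the values: 1 → 2 → 8 → 48 → 384 → 3840 → 46080 → 645120

Answer: 645120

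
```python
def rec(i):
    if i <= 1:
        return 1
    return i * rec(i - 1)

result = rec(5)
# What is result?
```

rec(5) = 5 * 4 * 3 * 2 * 1 = 120

Answer: 120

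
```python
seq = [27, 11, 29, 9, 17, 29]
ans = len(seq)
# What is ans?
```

Trace:
`seq = [27, 11, 29, 9, 17, 29]` → seq = [27, 11, 29, 9, 17, 29]
`ans = len(seq)` → ans = 6
So ans = 6

Answer: 6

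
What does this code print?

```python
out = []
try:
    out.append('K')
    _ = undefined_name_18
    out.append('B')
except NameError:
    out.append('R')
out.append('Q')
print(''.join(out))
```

Execution trace: 'K' (try body) → 'R' (except NameError) → 'Q' (after the try/except). Output: KRQ

Answer: KRQ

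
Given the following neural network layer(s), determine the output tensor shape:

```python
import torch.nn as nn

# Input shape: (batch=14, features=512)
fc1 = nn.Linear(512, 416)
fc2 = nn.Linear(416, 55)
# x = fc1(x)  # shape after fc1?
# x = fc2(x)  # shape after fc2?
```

Input: (14, 512) -> after fc1: (14, 416) -> Output: (14, 55)

Answer: (14, 55)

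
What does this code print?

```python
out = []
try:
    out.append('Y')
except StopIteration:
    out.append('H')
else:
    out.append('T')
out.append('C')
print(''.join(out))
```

Execution trace: 'Y' (try body, no exception) → 'T' (else) → 'C' (after the try/except). Output: YTC

Answer: YTC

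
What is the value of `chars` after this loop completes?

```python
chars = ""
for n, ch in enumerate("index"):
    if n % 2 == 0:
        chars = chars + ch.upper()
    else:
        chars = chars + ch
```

Uppercase even positions in 'index'
`chars` takes the values: "" → "I" → "In" → "InD" → "InDe" → "InDeX"

Answer: "InDeX"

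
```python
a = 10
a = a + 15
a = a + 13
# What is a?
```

Trace:
`a = 10` → a = 10
`a = a + 15` → a = 25
`a = a + 13` → a = 38
So a = 38

Answer: 38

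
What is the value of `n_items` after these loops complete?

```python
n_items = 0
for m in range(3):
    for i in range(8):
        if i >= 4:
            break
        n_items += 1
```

Inner breaks at 4, outer runs 3 times
`n_items` takes the values: 0 → 1 → 2 → 3 → 4 → 5 → 6 → 7 → 8 → 9 → 10 → 11 → 12

Answer: 12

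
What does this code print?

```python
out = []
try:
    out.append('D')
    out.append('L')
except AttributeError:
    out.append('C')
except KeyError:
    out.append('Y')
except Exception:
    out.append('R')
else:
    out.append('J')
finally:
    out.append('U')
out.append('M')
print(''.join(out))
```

Execution trace: 'D' (try body) → 'L' (try body, no exception) → 'J' (else) → 'U' (finally) → 'M' (after the try/except). Output: DLJUM

Answer: DLJUM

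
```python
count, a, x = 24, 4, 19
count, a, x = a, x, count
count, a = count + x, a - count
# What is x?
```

Trace:
`count, a, x = 24, 4, 19` → count = 24; a = 4; x = 19
`count, a, x = a, x, count` → count = 4; a = 19; x = 24
`count, a = count + x, a - count` → count = 28; a = 15
So x = 24

Answer: 24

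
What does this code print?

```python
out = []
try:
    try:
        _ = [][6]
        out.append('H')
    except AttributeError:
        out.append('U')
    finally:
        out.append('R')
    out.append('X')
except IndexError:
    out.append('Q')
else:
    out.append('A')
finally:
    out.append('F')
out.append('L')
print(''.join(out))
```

Execution trace: 'R' (inner finally) → 'Q' (except IndexError) → 'F' (finally) → 'L' (after the try/except). Output: RQFL

Answer: RQFL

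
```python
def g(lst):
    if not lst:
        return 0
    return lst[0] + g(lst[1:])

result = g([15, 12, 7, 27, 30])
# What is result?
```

15 + 12 + 7 + 27 + 30 + 0 = 91

Answer: 91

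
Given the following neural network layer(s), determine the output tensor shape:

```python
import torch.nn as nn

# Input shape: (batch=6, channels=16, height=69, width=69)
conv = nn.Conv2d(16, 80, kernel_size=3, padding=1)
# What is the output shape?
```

Input: (6, 16, 69, 69) -> Output: (6, 80, 69, 69)

Answer: (6, 80, 69, 69)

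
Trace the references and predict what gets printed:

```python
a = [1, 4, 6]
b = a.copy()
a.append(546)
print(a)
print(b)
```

Key concept: list.copy() creates independent copy.
Step by step:
`a = [1, 4, 6]` → a = [1, 4, 6]
`b = a.copy()` → b = [1, 4, 6]
`a.append(546)` → a = [1, 4, 6, 546]
`print(a)` → prints [1, 4, 6, 546]
`print(b)` → prints [1, 4, 6]

Answer:
[1, 4, 6, 546]
[1, 4, 6]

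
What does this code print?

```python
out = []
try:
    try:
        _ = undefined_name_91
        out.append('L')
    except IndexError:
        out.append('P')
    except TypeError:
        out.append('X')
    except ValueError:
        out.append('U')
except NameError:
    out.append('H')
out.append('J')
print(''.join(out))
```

Execution trace: 'H' (outer except NameError) → 'J' (after the try/except). Output: HJ

Answer: HJ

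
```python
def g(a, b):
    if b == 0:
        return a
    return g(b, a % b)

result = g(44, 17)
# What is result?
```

g(44, 17) -> g(17, 10) -> g(10, 7) -> g(7, 3) -> g(3, 1) -> g(1, 0) -> 1

Answer: 1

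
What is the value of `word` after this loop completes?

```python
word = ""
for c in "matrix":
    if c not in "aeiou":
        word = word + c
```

Remove vowels from 'matrix'
`word` takes the values: "" → "m" → "mt" → "mtr" → "mtrx"

Answer: "mtrx"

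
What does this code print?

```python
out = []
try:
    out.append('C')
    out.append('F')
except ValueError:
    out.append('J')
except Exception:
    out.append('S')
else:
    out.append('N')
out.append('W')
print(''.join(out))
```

Execution trace: 'C' (try body) → 'F' (try body, no exception) → 'N' (else) → 'W' (after the try/except). Output: CFNW

Answer: CFNW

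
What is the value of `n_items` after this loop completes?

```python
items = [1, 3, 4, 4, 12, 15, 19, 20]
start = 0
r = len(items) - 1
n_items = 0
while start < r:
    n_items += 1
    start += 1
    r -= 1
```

Iterations until pointers meet (list length 8)
`n_items` takes the values: 0 → 1 → 2 → 3 → 4

Answer: 4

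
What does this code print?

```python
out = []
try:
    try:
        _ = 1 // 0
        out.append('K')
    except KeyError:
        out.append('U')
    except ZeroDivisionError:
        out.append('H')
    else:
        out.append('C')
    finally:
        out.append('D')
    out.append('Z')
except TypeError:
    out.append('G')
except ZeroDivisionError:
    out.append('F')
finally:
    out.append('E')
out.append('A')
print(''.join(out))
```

Execution trace: 'H' (inner except ZeroDivisionError) → 'D' (inner finally) → 'Z' (try body, no exception) → 'E' (finally) → 'A' (after the try/except). Output: HDZEA

Answer: HDZEA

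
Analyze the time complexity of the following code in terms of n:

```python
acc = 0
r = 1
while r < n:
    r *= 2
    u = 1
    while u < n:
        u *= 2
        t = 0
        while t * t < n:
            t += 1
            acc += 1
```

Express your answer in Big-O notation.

Each loop level contributes: log n × log n × √n. Multiplying the contributions gives O(√n log² n).

Answer: O(√n log² n)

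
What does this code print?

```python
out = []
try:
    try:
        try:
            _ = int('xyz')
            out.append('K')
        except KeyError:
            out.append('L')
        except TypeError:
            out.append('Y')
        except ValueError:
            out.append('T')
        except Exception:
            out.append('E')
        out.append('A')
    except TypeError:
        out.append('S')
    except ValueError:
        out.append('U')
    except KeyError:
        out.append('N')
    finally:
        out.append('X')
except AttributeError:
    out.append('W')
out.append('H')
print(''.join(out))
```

Execution trace: 'T' (inner except ValueError) → 'A' (try body, no exception) → 'X' (finally) → 'H' (after the try/except). Output: TAXH

Answer: TAXH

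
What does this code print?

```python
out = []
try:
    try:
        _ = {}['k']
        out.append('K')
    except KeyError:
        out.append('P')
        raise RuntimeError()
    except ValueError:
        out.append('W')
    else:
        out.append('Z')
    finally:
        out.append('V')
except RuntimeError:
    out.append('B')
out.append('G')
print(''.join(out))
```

Execution trace: 'P' (inner except KeyError) → 'V' (inner finally) → 'B' (outer except RuntimeError) → 'G' (after the try/except). Output: PVBG

Answer: PVBG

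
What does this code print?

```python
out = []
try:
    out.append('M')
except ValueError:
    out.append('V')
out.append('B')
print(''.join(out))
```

Execution trace: 'M' (try body, no exception) → 'B' (after the try/except). Output: MB

Answer: MB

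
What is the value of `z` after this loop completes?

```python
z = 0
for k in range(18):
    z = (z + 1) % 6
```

Increment mod 6, 18 times = 0
`z` takes the values: 0 → 1 → 2 → 3 → 4 → 5 → 0 → 1 → 2 → 3 → 4 → 5 → 0 → 1 → 2 → 3 → 4 → 5 → 0

Answer: 0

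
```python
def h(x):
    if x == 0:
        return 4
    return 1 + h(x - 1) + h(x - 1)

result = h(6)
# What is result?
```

h(x) = 1 + 2·h(x-1), h(0)=4. Closed form: (4+1)·2^6 - 1 = 319.

Answer: 319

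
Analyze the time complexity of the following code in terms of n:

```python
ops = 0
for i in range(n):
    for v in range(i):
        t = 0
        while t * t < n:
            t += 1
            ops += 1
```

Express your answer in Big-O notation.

Each loop level contributes: n × n × √n. Multiplying the contributions gives O(n^2√n).

Answer: O(n^2√n)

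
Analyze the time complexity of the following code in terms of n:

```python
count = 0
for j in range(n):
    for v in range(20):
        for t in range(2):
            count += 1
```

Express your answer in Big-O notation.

Each loop level contributes: n × 1 × 1. Multiplying the contributions gives O(n).

Answer: O(n)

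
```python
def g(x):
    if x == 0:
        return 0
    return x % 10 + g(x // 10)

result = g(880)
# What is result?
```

Sum of digits of 880: 0 + 8 + 8 = 16

Answer: 16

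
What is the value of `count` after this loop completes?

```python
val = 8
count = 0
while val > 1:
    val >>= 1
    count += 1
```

Count right shifts until 1
`count` takes the values: 0 → 1 → 2 → 3

Answer: 3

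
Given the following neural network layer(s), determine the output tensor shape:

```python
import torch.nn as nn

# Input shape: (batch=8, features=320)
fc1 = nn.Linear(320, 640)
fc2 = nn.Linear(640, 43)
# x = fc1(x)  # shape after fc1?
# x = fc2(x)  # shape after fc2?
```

Input: (8, 320) -> after fc1: (8, 640) -> Output: (8, 43)

Answer: (8, 43)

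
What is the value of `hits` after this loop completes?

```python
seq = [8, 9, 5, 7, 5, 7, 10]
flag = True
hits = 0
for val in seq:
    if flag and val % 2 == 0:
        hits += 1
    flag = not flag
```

Count even values at even positions
`hits` takes the values: 0 → 1 → 2

Answer: 2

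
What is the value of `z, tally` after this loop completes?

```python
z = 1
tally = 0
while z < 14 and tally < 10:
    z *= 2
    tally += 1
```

Double until >= 14 or 10 iterations
`z, tally` takes the values: (1, 0) → (2, 0) → (2, 1) → (4, 1) → (4, 2) → (8, 2) → (8, 3) → (16, 3) → (16, 4)

Answer: 16, 4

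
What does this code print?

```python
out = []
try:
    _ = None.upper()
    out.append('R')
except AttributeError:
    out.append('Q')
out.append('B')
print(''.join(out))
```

Execution trace: 'Q' (except AttributeError) → 'B' (after the try/except). Output: QB

Answer: QB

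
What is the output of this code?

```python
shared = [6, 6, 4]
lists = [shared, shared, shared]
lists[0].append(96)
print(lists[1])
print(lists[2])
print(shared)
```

Key concept: list of same reference.
Step by step:
`shared = [6, 6, 4]` → shared = [6, 6, 4]
`lists = [shared, shared, shared]` → lists = [[6, 6, 4], [6, 6, 4], [6, 6, 4]]
`lists[0].append(96)` → shared = [6, 6, 4, 96]; lists = [[6, 6, 4, 96], [6, 6, 4, 96], [6, 6, 4, 96]]
`print(lists[1])` → prints [6, 6, 4, 96]
`print(lists[2])` → prints [6, 6, 4, 96]
`print(shared)` → prints [6, 6, 4, 96]

Answer:
[6, 6, 4, 96]
[6, 6, 4, 96]
[6, 6, 4, 96]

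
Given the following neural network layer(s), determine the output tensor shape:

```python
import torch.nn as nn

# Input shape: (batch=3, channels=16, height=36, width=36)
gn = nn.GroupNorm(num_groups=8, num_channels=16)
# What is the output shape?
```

Input: (3, 16, 36, 36) -> Output: (3, 16, 36, 36)

Answer: (3, 16, 36, 36)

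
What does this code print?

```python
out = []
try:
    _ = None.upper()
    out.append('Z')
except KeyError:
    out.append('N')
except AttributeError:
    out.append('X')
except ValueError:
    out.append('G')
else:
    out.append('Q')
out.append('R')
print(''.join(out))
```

Execution trace: 'X' (except AttributeError) → 'R' (after the try/except). Output: XR

Answer: XR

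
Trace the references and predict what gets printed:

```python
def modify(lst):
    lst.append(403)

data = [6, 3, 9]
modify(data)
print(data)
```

Key concept: function modifies passed list.
Step by step:
`data = [6, 3, 9]` → data = [6, 3, 9]
`modify(data)` → data = [6, 3, 9, 403]
`print(data)` → prints [6, 3, 9, 403]

Answer: [6, 3, 9, 403]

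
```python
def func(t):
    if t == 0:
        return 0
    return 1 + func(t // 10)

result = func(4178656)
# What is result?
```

Count of digits of 4178656: 7

Answer: 7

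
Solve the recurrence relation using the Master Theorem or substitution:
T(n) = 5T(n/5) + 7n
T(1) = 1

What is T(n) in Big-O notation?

By Master Theorem: a=5, b=5, f(n)=7n. Since log_5(5) = 1 and f(n) = Θ(n^1), Case 2 applies. T(n) = O(n log n).

Answer: O(n log n)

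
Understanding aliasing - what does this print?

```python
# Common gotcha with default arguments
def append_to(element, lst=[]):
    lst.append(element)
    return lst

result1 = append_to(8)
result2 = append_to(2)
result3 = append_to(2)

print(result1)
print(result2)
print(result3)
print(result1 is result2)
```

Key concept: mutable default argument gotcha.
Step by step:
`result1 = append_to(8)` → result1 = [8]
`result2 = append_to(2)` → result1 = [8, 2] (same object as result2); result2 = [8, 2] (same object as result1)
`result3 = append_to(2)` → result1 = [8, 2, 2] (same object as result2, result3); result2 = [8, 2, 2] (same object as result1, result3); result3 = [8, 2, 2] (same object as result1, result2)
`print(result1)` → prints [8, 2, 2]
`print(result2)` → prints [8, 2, 2]
`print(result3)` → prints [8, 2, 2]
`print(result1 is result2)` → prints True

Answer:
[8, 2, 2]
[8, 2, 2]
[8, 2, 2]
True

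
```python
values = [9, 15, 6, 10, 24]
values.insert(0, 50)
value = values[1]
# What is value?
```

Trace:
`values = [9, 15, 6, 10, 24]` → values = [9, 15, 6, 10, 24]
`values.insert(0, 50)` → values = [50, 9, 15, 6, 10, 24]
`value = values[1]` → value = 9
So value = 9

Answer: 9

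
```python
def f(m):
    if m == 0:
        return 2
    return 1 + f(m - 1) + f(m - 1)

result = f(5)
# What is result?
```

f(m) = 1 + 2·f(m-1), f(0)=2. Closed form: (2+1)·2^5 - 1 = 95.

Answer: 95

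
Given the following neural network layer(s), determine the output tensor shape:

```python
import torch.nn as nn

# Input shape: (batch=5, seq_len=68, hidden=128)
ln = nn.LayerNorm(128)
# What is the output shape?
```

Input: (5, 68, 128) -> Output: (5, 68, 128)

Answer: (5, 68, 128)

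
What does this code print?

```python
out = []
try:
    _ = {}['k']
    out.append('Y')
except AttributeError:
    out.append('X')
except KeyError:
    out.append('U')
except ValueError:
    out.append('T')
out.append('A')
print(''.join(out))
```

Execution trace: 'U' (except KeyError) → 'A' (after the try/except). Output: UA

Answer: UA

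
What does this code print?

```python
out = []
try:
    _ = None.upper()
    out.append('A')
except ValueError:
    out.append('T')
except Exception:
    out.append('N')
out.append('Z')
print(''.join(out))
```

Execution trace: 'N' (except Exception) → 'Z' (after the try/except). Output: NZ

Answer: NZ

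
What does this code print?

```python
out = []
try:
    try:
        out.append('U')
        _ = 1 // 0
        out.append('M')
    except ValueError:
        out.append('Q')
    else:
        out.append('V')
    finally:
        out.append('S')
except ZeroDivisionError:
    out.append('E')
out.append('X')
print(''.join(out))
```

Execution trace: 'U' (try body) → 'S' (finally) → 'E' (outer except ZeroDivisionError) → 'X' (after the try/except). Output: USEX

Answer: USEX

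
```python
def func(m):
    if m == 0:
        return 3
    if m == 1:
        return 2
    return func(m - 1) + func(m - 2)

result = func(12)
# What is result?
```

Build up from base cases: func(0)=3, func(1)=2, func(2)=5, func(3)=7, func(4)=12, func(5)=19, func(6)=31, ..., func(12)=555

Answer: 555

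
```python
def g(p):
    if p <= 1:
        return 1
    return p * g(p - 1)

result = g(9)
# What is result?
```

g(9) = 9 * 8 * 7 * 6 * 5 * 4 * 3 * 2 * 1 = 362880

Answer: 362880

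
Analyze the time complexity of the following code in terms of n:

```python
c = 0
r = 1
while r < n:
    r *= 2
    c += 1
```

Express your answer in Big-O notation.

Each loop level contributes: log n. Multiplying the contributions gives O(log n).

Answer: O(log n)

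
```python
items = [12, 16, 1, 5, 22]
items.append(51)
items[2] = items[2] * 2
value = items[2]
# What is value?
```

Trace:
`items = [12, 16, 1, 5, 22]` → items = [12, 16, 1, 5, 22]
`items.append(51)` → items = [12, 16, 1, 5, 22, 51]
`items[2] = items[2] * 2` → items = [12, 16, 2, 5, 22, 51]
`value = items[2]` → value = 2
So value = 2

Answer: 2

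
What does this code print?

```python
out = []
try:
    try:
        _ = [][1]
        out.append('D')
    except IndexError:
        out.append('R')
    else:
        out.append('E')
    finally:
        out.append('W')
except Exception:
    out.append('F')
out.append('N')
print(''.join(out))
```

Execution trace: 'R' (inner except IndexError) → 'W' (inner finally) → 'N' (after the try/except). Output: RWN

Answer: RWN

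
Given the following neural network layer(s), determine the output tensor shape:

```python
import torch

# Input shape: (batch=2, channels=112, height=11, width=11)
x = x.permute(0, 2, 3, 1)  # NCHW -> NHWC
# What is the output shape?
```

Input: (2, 112, 11, 11) -> Output: (2, 11, 11, 112)

Answer: (2, 11, 11, 112)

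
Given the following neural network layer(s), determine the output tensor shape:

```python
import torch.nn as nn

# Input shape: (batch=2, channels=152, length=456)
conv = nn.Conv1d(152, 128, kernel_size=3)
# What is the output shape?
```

Input: (2, 152, 456) -> Output: (2, 128, 454)

Answer: (2, 128, 454)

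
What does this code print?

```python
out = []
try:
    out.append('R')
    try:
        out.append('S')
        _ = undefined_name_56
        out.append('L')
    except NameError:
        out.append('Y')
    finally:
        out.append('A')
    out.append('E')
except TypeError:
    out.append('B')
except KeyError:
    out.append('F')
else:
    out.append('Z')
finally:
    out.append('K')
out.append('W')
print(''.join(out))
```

Execution trace: 'R' (try body) → 'S' (inner try body) → 'Y' (inner except NameError) → 'A' (inner finally) → 'E' (try body, no exception) → 'Z' (else) → 'K' (finally) → 'W' (after the try/except). Output: RSYAEZKW

Answer: RSYAEZKW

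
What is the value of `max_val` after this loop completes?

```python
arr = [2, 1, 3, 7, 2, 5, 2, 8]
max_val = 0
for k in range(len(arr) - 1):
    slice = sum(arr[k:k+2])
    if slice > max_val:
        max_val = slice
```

Max sum of 2-element window in [2, 1, 3, 7, 2, 5, 2, 8]
`max_val` takes the values: 0 → 3 → 4 → 10

Answer: 10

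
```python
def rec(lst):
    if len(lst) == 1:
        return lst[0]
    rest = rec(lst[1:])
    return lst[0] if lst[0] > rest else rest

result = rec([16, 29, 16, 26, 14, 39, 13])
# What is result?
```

Recursive max over [16, 29, 16, 26, 14, 39, 13] = 39

Answer: 39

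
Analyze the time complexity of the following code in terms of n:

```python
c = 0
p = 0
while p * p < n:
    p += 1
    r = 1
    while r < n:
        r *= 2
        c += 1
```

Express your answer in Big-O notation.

Each loop level contributes: √n × log n. Multiplying the contributions gives O(√n log n).

Answer: O(√n log n)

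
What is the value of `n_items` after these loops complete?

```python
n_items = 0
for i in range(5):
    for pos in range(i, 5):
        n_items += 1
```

Upper triangle: 5 + 4 + ... + 1
`n_items` takes the values: 0 → 1 → 2 → 3 → 4 → 5 → 6 → 7 → 8 → 9 → 10 → 11 → 12 → 13 → 14 → 15

Answer: 15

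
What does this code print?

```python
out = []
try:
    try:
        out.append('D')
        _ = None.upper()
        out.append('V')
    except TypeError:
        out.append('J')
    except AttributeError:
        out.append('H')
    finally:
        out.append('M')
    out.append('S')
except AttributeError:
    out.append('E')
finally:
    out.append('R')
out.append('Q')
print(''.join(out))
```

Execution trace: 'D' (inner try body) → 'H' (inner except AttributeError) → 'M' (inner finally) → 'S' (try body, no exception) → 'R' (finally) → 'Q' (after the try/except). Output: DHMSRQ

Answer: DHMSRQ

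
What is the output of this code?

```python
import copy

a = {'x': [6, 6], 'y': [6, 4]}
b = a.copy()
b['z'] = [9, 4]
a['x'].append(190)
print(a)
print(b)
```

Key concept: shallow copy of dict with mutable values.
Step by step:
`a = {'x': [6, 6], 'y': [6, 4]}` → a = {'x': [6, 6], 'y': [6, 4]}
`b = a.copy()` → b = {'x': [6, 6], 'y': [6, 4]}
`b['z'] = [9, 4]` → b = {'x': [6, 6], 'y': [6, 4], 'z': [9, 4]}
`a['x'].append(190)` → a = {'x': [6, 6, 190], 'y': [6, 4]}; b = {'x': [6, 6, 190], 'y': [6, 4], 'z': [9, 4]}
`print(a)` → prints {'x': [6, 6, 190], 'y': [6, 4]}
`print(b)` → prints {'x': [6, 6, 190], 'y': [6, 4], 'z': [9, 4]}

Answer:
{'x': [6, 6, 190], 'y': [6, 4]}
{'x': [6, 6, 190], 'y': [6, 4], 'z': [9, 4]}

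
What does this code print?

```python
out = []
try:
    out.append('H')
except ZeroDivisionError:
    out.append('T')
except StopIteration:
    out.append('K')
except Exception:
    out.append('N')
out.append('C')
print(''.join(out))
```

Execution trace: 'H' (try body, no exception) → 'C' (after the try/except). Output: HC

Answer: HC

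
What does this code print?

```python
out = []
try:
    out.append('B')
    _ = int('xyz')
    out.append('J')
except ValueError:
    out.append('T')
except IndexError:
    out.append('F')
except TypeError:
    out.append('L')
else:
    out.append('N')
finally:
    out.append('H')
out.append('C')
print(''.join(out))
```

Execution trace: 'B' (try body) → 'T' (except ValueError) → 'H' (finally) → 'C' (after the try/except). Output: BTHC

Answer: BTHC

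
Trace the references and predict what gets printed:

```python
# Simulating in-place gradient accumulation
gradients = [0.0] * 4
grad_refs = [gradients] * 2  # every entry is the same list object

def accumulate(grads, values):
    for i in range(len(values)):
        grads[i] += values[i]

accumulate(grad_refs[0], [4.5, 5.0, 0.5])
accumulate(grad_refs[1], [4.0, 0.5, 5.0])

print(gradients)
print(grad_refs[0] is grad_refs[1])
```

Key concept: gradient accumulation aliasing.
Step by step:
`gradients = [0.0] * 4` → gradients = [0.0, 0.0, 0.0, 0.0]
`grad_refs = [gradients] * 2` → grad_refs = [[0.0, 0.0, 0.0, 0.0], [0.0, 0.0, 0.0, 0.0]]
`accumulate(grad_refs[0], [4.5, 5.0, 0.5])` → gradients = [4.5, 5.0, 0.5, 0.0]; grad_refs = [[4.5, 5.0, 0.5, 0.0], [4.5, 5.0, 0.5, 0.0]]
`accumulate(grad_refs[1], [4.0, 0.5, 5.0])` → gradients = [8.5, 5.5, 5.5, 0.0]; grad_refs = [[8.5, 5.5, 5.5, 0.0], [8.5, 5.5, 5.5, 0.0]]
`print(gradients)` → prints [8.5, 5.5, 5.5, 0.0]
`print(grad_refs[0] is grad_refs[1])` → prints True

Answer:
[8.5, 5.5, 5.5, 0.0]
True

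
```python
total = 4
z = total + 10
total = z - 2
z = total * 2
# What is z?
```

Trace:
`total = 4` → total = 4
`z = total + 10` → z = 14
`total = z - 2` → total = 12
`z = total * 2` → z = 24
So z = 24

Answer: 24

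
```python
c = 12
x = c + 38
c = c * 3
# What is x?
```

Trace:
`c = 12` → c = 12
`x = c + 38` → x = 50
`c = c * 3` → c = 36
So x = 50

Answer: 50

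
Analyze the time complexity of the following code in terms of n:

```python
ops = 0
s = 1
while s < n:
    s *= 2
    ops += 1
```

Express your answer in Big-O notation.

Each loop level contributes: log n. Multiplying the contributions gives O(log n).

Answer: O(log n)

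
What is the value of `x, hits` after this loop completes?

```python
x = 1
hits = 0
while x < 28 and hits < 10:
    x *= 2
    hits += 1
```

Double until >= 28 or 10 iterations
`x, hits` takes the values: (1, 0) → (2, 0) → (2, 1) → (4, 1) → (4, 2) → (8, 2) → (8, 3) → (16, 3) → (16, 4) → (32, 4) → (32, 5)

Answer: 32, 5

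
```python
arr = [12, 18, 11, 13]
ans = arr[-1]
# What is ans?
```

Trace:
`arr = [12, 18, 11, 13]` → arr = [12, 18, 11, 13]
`ans = arr[-1]` → ans = 13
So ans = 13

Answer: 13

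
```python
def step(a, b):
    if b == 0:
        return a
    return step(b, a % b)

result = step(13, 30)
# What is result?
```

step(13, 30) -> step(30, 13) -> step(13, 4) -> step(4, 1) -> step(1, 0) -> 1

Answer: 1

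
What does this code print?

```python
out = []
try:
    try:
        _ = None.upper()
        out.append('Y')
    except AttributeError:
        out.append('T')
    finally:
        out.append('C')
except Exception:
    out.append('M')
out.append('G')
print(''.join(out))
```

Execution trace: 'T' (inner except AttributeError) → 'C' (inner finally) → 'G' (after the try/except). Output: TCG

Answer: TCG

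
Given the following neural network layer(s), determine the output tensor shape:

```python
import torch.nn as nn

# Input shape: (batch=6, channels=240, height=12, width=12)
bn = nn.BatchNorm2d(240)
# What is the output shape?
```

Input: (6, 240, 12, 12) -> Output: (6, 240, 12, 12)

Answer: (6, 240, 12, 12)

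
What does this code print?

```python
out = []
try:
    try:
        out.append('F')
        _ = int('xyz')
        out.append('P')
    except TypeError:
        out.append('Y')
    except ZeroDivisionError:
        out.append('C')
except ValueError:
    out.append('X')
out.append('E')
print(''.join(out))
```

Execution trace: 'F' (inner try body) → 'X' (outer except ValueError) → 'E' (after the try/except). Output: FXE

Answer: FXE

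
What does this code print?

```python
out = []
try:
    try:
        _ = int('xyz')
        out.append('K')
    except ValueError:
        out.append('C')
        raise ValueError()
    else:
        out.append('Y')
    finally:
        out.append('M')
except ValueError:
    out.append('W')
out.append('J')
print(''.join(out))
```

Execution trace: 'C' (inner except ValueError) → 'M' (inner finally) → 'W' (outer except ValueError) → 'J' (after the try/except). Output: CMWJ

Answer: CMWJ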